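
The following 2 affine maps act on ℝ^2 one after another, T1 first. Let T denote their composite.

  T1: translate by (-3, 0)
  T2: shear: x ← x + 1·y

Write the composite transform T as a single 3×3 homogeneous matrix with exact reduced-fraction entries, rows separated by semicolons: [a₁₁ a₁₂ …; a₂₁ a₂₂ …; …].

T1 = [1 0 -3; 0 1 0; 0 0 1]
T2·T1 = [1 1 -3; 0 1 0; 0 0 1]

T = [1 1 -3; 0 1 0; 0 0 1]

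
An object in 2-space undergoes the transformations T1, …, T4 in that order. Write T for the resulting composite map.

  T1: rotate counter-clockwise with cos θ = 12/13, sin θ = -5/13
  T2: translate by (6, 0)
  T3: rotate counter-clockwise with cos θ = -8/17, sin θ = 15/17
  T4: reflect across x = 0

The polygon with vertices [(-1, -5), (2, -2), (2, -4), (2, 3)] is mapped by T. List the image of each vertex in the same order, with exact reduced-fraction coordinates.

image vertices: (-497/221, 1055/221), (226/221, 1652/221), (-214/221, 1694/221), (6, 7)

T1 rotate counter-clockwise with cos θ = 12/13, sin θ = -5/13: (-1, -5) → (-37/13, -55/13); (2, -2) → (14/13, -34/13); (2, -4) → (4/13, -58/13); (2, 3) → (3, 2)
T2 translate by (6, 0): (-37/13, -55/13) → (41/13, -55/13); (14/13, -34/13) → (92/13, -34/13); (4/13, -58/13) → (82/13, -58/13); (3, 2) → (9, 2)
T3 rotate counter-clockwise with cos θ = -8/17, sin θ = 15/17: (41/13, -55/13) → (497/221, 1055/221); (92/13, -34/13) → (-226/221, 1652/221); (82/13, -58/13) → (214/221, 1694/221); (9, 2) → (-6, 7)
T4 reflect across x = 0: (497/221, 1055/221) → (-497/221, 1055/221); (-226/221, 1652/221) → (226/221, 1652/221); (214/221, 1694/221) → (-214/221, 1694/221); (-6, 7) → (6, 7)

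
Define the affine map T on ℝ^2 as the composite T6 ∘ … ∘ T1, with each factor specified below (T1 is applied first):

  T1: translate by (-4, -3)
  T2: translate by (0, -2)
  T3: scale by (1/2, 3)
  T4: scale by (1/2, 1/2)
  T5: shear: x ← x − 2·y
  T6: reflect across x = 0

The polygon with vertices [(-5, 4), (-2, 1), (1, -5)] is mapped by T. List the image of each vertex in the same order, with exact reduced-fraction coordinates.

T1 translate by (-4, -3): (-5, 4) → (-9, 1); (-2, 1) → (-6, -2); (1, -5) → (-3, -8)
T2 translate by (0, -2): (-9, 1) → (-9, -1); (-6, -2) → (-6, -4); (-3, -8) → (-3, -10)
T3 scale by (1/2, 3): (-9, -1) → (-9/2, -3); (-6, -4) → (-3, -12); (-3, -10) → (-3/2, -30)
T4 scale by (1/2, 1/2): (-9/2, -3) → (-9/4, -3/2); (-3, -12) → (-3/2, -6); (-3/2, -30) → (-3/4, -15)
T5 shear: x ← x − 2·y: (-9/4, -3/2) → (3/4, -3/2); (-3/2, -6) → (21/2, -6); (-3/4, -15) → (117/4, -15)
T6 reflect across x = 0: (3/4, -3/2) → (-3/4, -3/2); (21/2, -6) → (-21/2, -6); (117/4, -15) → (-117/4, -15)

image vertices: (-3/4, -3/2), (-21/2, -6), (-117/4, -15)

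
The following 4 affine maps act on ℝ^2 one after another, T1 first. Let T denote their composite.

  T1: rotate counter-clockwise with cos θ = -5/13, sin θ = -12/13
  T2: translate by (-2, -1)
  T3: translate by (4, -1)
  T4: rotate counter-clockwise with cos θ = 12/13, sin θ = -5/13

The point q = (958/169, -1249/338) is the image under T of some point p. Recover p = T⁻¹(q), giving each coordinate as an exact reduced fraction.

p = (-5/2, 4)

T1 = [-5/13 12/13 0; -12/13 -5/13 0; 0 0 1]
T2·T1 = [-5/13 12/13 -2; -12/13 -5/13 -1; 0 0 1]
T3·…·T1 = [-5/13 12/13 2; -12/13 -5/13 -2; 0 0 1]
T4·…·T1 = [-120/169 119/169 14/13; -119/169 -120/169 -34/13; 0 0 1]
det M = 1; M⁻¹ = [-120/169 -119/169 -14/13; 119/169 -120/169 -34/13; 0 0 1]
M⁻¹ · (958/169, -1249/338)ᵀ = (-5/2, 4)ᵀ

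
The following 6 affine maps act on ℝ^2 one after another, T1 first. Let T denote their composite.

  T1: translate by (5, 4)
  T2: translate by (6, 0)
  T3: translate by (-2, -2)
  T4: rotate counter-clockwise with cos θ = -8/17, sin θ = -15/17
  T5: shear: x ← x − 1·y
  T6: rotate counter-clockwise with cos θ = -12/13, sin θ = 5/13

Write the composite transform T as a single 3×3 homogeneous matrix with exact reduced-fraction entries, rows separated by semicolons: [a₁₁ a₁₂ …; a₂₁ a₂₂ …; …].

T = [-9/221 -236/221 -553/221; 215/221 211/221 2357/221; 0 0 1]

T1 = [1 0 5; 0 1 4; 0 0 1]
T2·T1 = [1 0 11; 0 1 4; 0 0 1]
T3·…·T1 = [1 0 9; 0 1 2; 0 0 1]
T4·…·T1 = [-8/17 15/17 -42/17; -15/17 -8/17 -151/17; 0 0 1]
T5·…·T1 = [7/17 23/17 109/17; -15/17 -8/17 -151/17; 0 0 1]
T6·…·T1 = [-9/221 -236/221 -553/221; 215/221 211/221 2357/221; 0 0 1]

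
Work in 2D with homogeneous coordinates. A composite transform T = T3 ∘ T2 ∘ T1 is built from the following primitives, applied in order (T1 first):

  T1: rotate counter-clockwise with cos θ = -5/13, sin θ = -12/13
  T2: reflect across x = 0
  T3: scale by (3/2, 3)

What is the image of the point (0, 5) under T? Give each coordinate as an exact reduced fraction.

T1 rotate counter-clockwise with cos θ = -5/13, sin θ = -12/13: (0, 5) → (60/13, -25/13)
T2 reflect across x = 0: (60/13, -25/13) → (-60/13, -25/13)
T3 scale by (3/2, 3): (-60/13, -25/13) → (-90/13, -75/13)

T(p) = (-90/13, -75/13)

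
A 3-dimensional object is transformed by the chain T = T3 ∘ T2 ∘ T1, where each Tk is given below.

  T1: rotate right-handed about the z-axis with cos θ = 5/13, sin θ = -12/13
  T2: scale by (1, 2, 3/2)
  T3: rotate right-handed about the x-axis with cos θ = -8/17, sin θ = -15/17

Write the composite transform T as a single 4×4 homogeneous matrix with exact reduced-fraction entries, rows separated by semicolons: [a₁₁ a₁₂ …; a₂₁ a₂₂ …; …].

T1 = [5/13 12/13 0 0; -12/13 5/13 0 0; 0 0 1 0; 0 0 0 1]
T2·T1 = [5/13 12/13 0 0; -24/13 10/13 0 0; 0 0 3/2 0; 0 0 0 1]
T3·…·T1 = [5/13 12/13 0 0; 192/221 -80/221 45/34 0; 360/221 -150/221 -12/17 0; 0 0 0 1]

T = [5/13 12/13 0 0; 192/221 -80/221 45/34 0; 360/221 -150/221 -12/17 0; 0 0 0 1]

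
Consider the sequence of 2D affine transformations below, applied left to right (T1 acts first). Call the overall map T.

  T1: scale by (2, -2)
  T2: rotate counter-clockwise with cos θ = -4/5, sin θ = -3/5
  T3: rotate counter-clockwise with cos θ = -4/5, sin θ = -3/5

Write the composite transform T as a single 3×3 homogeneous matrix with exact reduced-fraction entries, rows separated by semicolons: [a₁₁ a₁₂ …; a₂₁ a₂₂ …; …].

T = [14/25 48/25 0; 48/25 -14/25 0; 0 0 1]

T1 = [2 0 0; 0 -2 0; 0 0 1]
T2·T1 = [-8/5 -6/5 0; -6/5 8/5 0; 0 0 1]
T3·…·T1 = [14/25 48/25 0; 48/25 -14/25 0; 0 0 1]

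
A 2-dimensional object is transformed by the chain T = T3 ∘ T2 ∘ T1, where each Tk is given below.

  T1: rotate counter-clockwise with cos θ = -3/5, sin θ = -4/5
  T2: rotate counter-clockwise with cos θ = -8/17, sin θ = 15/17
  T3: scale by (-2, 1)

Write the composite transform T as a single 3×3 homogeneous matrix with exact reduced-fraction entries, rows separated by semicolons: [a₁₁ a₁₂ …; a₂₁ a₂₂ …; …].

T1 = [-3/5 4/5 0; -4/5 -3/5 0; 0 0 1]
T2·T1 = [84/85 13/85 0; -13/85 84/85 0; 0 0 1]
T3·…·T1 = [-168/85 -26/85 0; -13/85 84/85 0; 0 0 1]

T = [-168/85 -26/85 0; -13/85 84/85 0; 0 0 1]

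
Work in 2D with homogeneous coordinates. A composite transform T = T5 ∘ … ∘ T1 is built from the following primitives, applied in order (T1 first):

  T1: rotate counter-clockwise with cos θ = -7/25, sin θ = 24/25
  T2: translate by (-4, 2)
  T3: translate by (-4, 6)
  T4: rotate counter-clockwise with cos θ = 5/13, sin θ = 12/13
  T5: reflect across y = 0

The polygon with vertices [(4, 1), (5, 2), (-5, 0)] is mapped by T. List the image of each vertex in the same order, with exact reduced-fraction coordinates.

image vertices: (-4728/325, 1579/325), (-5087/325, 1866/325), (-357/65, 316/65)

T1 rotate counter-clockwise with cos θ = -7/25, sin θ = 24/25: (4, 1) → (-52/25, 89/25); (5, 2) → (-83/25, 106/25); (-5, 0) → (7/5, -24/5)
T2 translate by (-4, 2): (-52/25, 89/25) → (-152/25, 139/25); (-83/25, 106/25) → (-183/25, 156/25); (7/5, -24/5) → (-13/5, -14/5)
T3 translate by (-4, 6): (-152/25, 139/25) → (-252/25, 289/25); (-183/25, 156/25) → (-283/25, 306/25); (-13/5, -14/5) → (-33/5, 16/5)
T4 rotate counter-clockwise with cos θ = 5/13, sin θ = 12/13: (-252/25, 289/25) → (-4728/325, -1579/325); (-283/25, 306/25) → (-5087/325, -1866/325); (-33/5, 16/5) → (-357/65, -316/65)
T5 reflect across y = 0: (-4728/325, -1579/325) → (-4728/325, 1579/325); (-5087/325, -1866/325) → (-5087/325, 1866/325); (-357/65, -316/65) → (-357/65, 316/65)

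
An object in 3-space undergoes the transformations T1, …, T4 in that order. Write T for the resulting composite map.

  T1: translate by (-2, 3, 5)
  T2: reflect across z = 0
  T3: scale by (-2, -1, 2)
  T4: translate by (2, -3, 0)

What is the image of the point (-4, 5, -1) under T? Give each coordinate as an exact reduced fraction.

T(p) = (14, -11, -8)

T1 translate by (-2, 3, 5): (-4, 5, -1) → (-6, 8, 4)
T2 reflect across z = 0: (-6, 8, 4) → (-6, 8, -4)
T3 scale by (-2, -1, 2): (-6, 8, -4) → (12, -8, -8)
T4 translate by (2, -3, 0): (12, -8, -8) → (14, -11, -8)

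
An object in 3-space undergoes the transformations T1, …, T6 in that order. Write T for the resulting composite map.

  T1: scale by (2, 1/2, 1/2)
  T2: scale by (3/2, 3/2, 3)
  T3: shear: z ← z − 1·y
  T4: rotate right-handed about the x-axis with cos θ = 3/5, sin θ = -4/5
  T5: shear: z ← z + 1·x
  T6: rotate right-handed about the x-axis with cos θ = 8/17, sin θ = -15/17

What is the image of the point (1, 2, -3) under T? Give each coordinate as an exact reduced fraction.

T1 scale by (2, 1/2, 1/2): (1, 2, -3) → (2, 1, -3/2)
T2 scale by (3/2, 3/2, 3): (2, 1, -3/2) → (3, 3/2, -9/2)
T3 shear: z ← z − 1·y: (3, 3/2, -9/2) → (3, 3/2, -6)
T4 rotate right-handed about the x-axis with cos θ = 3/5, sin θ = -4/5: (3, 3/2, -6) → (3, -39/10, -24/5)
T5 shear: z ← z + 1·x: (3, -39/10, -24/5) → (3, -39/10, -9/5)
T6 rotate right-handed about the x-axis with cos θ = 8/17, sin θ = -15/17: (3, -39/10, -9/5) → (3, -291/85, 441/170)

T(p) = (3, -291/85, 441/170)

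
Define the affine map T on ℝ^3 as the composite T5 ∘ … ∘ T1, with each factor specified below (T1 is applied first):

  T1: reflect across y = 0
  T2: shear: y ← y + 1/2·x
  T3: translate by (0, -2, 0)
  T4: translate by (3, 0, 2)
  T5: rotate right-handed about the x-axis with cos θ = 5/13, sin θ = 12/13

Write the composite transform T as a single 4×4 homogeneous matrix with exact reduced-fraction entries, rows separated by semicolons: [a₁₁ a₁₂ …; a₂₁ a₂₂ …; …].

T1 = [1 0 0 0; 0 -1 0 0; 0 0 1 0; 0 0 0 1]
T2·T1 = [1 0 0 0; 1/2 -1 0 0; 0 0 1 0; 0 0 0 1]
T3·…·T1 = [1 0 0 0; 1/2 -1 0 -2; 0 0 1 0; 0 0 0 1]
T4·…·T1 = [1 0 0 3; 1/2 -1 0 -2; 0 0 1 2; 0 0 0 1]
T5·…·T1 = [1 0 0 3; 5/26 -5/13 -12/13 -34/13; 6/13 -12/13 5/13 -14/13; 0 0 0 1]

T = [1 0 0 3; 5/26 -5/13 -12/13 -34/13; 6/13 -12/13 5/13 -14/13; 0 0 0 1]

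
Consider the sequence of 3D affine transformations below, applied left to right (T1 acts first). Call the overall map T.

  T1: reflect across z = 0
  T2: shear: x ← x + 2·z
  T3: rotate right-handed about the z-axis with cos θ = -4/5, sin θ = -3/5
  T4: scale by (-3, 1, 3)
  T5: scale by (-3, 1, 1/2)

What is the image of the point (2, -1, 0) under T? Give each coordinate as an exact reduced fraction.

T(p) = (-99/5, -2/5, 0)

T1 reflect across z = 0: (2, -1, 0) → (2, -1, 0)
T2 shear: x ← x + 2·z: (2, -1, 0) → (2, -1, 0)
T3 rotate right-handed about the z-axis with cos θ = -4/5, sin θ = -3/5: (2, -1, 0) → (-11/5, -2/5, 0)
T4 scale by (-3, 1, 3): (-11/5, -2/5, 0) → (33/5, -2/5, 0)
T5 scale by (-3, 1, 1/2): (33/5, -2/5, 0) → (-99/5, -2/5, 0)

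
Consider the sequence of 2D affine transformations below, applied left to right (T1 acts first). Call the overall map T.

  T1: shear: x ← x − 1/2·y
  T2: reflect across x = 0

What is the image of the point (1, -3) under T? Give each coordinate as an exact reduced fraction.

T(p) = (-5/2, -3)

T1 shear: x ← x − 1/2·y: (1, -3) → (5/2, -3)
T2 reflect across x = 0: (5/2, -3) → (-5/2, -3)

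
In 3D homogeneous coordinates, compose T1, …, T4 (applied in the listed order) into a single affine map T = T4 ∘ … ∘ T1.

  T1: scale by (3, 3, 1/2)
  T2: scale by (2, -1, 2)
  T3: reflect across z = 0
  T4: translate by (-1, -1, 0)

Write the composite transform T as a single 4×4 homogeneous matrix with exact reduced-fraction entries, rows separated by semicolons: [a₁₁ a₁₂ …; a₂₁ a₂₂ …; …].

T = [6 0 0 -1; 0 -3 0 -1; 0 0 -1 0; 0 0 0 1]

T1 = [3 0 0 0; 0 3 0 0; 0 0 1/2 0; 0 0 0 1]
T2·T1 = [6 0 0 0; 0 -3 0 0; 0 0 1 0; 0 0 0 1]
T3·…·T1 = [6 0 0 0; 0 -3 0 0; 0 0 -1 0; 0 0 0 1]
T4·…·T1 = [6 0 0 -1; 0 -3 0 -1; 0 0 -1 0; 0 0 0 1]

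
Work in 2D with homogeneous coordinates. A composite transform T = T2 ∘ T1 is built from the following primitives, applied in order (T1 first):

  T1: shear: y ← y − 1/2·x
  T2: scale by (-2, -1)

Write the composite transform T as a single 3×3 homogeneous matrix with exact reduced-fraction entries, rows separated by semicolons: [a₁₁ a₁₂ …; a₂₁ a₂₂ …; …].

T = [-2 0 0; 1/2 -1 0; 0 0 1]

T1 = [1 0 0; -1/2 1 0; 0 0 1]
T2·T1 = [-2 0 0; 1/2 -1 0; 0 0 1]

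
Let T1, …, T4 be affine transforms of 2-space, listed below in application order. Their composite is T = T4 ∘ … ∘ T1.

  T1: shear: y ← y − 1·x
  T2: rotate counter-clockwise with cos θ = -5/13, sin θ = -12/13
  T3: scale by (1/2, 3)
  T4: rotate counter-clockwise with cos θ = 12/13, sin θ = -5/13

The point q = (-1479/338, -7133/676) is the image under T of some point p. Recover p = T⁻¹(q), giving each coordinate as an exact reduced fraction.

T1 = [1 0 0; -1 1 0; 0 0 1]
T2·T1 = [-17/13 12/13 0; -7/13 -5/13 0; 0 0 1]
T3·…·T1 = [-17/26 6/13 0; -21/13 -15/13 0; 0 0 1]
T4·…·T1 = [-207/169 -3/169 0; -419/338 -210/169 0; 0 0 1]
det M = 3/2; M⁻¹ = [-140/169 2/169 0; 419/507 -138/169 0; 0 0 1]
M⁻¹ · (-1479/338, -7133/676)ᵀ = (7/2, 5)ᵀ

p = (7/2, 5)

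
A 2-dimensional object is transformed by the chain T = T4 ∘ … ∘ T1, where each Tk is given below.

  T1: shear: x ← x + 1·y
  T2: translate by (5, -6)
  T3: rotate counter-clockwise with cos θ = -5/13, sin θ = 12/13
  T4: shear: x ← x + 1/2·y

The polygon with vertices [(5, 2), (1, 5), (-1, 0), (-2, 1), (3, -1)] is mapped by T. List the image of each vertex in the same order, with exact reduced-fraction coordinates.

image vertices: (70/13, 164/13), (51/26, 137/13), (7, 6), (153/26, 73/13), (217/26, 119/13)

T1 shear: x ← x + 1·y: (5, 2) → (7, 2); (1, 5) → (6, 5); (-1, 0) → (-1, 0); (-2, 1) → (-1, 1); (3, -1) → (2, -1)
T2 translate by (5, -6): (7, 2) → (12, -4); (6, 5) → (11, -1); (-1, 0) → (4, -6); (-1, 1) → (4, -5); (2, -1) → (7, -7)
T3 rotate counter-clockwise with cos θ = -5/13, sin θ = 12/13: (12, -4) → (-12/13, 164/13); (11, -1) → (-43/13, 137/13); (4, -6) → (4, 6); (4, -5) → (40/13, 73/13); (7, -7) → (49/13, 119/13)
T4 shear: x ← x + 1/2·y: (-12/13, 164/13) → (70/13, 164/13); (-43/13, 137/13) → (51/26, 137/13); (4, 6) → (7, 6); (40/13, 73/13) → (153/26, 73/13); (49/13, 119/13) → (217/26, 119/13)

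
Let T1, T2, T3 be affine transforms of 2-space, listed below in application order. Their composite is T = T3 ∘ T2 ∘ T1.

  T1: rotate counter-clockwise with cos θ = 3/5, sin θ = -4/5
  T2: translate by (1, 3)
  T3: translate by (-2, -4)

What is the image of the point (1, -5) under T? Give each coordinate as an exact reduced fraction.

T1 rotate counter-clockwise with cos θ = 3/5, sin θ = -4/5: (1, -5) → (-17/5, -19/5)
T2 translate by (1, 3): (-17/5, -19/5) → (-12/5, -4/5)
T3 translate by (-2, -4): (-12/5, -4/5) → (-22/5, -24/5)

T(p) = (-22/5, -24/5)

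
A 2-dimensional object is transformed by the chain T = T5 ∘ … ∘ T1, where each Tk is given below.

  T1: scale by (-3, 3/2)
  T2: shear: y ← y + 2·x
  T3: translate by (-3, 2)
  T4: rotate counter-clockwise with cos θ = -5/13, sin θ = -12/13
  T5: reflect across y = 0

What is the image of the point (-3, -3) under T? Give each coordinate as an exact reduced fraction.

T1 scale by (-3, 3/2): (-3, -3) → (9, -9/2)
T2 shear: y ← y + 2·x: (9, -9/2) → (9, 27/2)
T3 translate by (-3, 2): (9, 27/2) → (6, 31/2)
T4 rotate counter-clockwise with cos θ = -5/13, sin θ = -12/13: (6, 31/2) → (12, -23/2)
T5 reflect across y = 0: (12, -23/2) → (12, 23/2)

T(p) = (12, 23/2)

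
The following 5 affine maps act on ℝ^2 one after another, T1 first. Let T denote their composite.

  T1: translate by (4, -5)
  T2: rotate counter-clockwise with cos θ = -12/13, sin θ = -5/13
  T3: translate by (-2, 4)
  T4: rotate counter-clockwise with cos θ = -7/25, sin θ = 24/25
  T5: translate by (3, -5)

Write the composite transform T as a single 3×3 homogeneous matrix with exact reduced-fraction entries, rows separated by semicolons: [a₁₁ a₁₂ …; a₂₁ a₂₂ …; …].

T = [204/325 253/325 -108/65; -253/325 204/325 -929/65; 0 0 1]

T1 = [1 0 4; 0 1 -5; 0 0 1]
T2·T1 = [-12/13 5/13 -73/13; -5/13 -12/13 40/13; 0 0 1]
T3·…·T1 = [-12/13 5/13 -99/13; -5/13 -12/13 92/13; 0 0 1]
T4·…·T1 = [204/325 253/325 -303/65; -253/325 204/325 -604/65; 0 0 1]
T5·…·T1 = [204/325 253/325 -108/65; -253/325 204/325 -929/65; 0 0 1]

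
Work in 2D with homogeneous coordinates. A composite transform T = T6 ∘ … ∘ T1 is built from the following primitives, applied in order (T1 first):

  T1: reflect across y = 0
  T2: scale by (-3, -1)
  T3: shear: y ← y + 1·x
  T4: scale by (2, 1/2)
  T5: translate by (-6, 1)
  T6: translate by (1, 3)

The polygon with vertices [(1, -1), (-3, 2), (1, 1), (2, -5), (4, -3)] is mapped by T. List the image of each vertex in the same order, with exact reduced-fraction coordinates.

T1 reflect across y = 0: (1, -1) → (1, 1); (-3, 2) → (-3, -2); (1, 1) → (1, -1); (2, -5) → (2, 5); (4, -3) → (4, 3)
T2 scale by (-3, -1): (1, 1) → (-3, -1); (-3, -2) → (9, 2); (1, -1) → (-3, 1); (2, 5) → (-6, -5); (4, 3) → (-12, -3)
T3 shear: y ← y + 1·x: (-3, -1) → (-3, -4); (9, 2) → (9, 11); (-3, 1) → (-3, -2); (-6, -5) → (-6, -11); (-12, -3) → (-12, -15)
T4 scale by (2, 1/2): (-3, -4) → (-6, -2); (9, 11) → (18, 11/2); (-3, -2) → (-6, -1); (-6, -11) → (-12, -11/2); (-12, -15) → (-24, -15/2)
T5 translate by (-6, 1): (-6, -2) → (-12, -1); (18, 11/2) → (12, 13/2); (-6, -1) → (-12, 0); (-12, -11/2) → (-18, -9/2); (-24, -15/2) → (-30, -13/2)
T6 translate by (1, 3): (-12, -1) → (-11, 2); (12, 13/2) → (13, 19/2); (-12, 0) → (-11, 3); (-18, -9/2) → (-17, -3/2); (-30, -13/2) → (-29, -7/2)

image vertices: (-11, 2), (13, 19/2), (-11, 3), (-17, -3/2), (-29, -7/2)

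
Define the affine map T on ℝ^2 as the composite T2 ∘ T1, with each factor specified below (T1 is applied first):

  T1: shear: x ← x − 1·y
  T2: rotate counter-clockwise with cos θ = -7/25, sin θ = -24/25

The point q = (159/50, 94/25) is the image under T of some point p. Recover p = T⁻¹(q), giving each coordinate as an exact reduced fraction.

p = (-5/2, 2)

T1 = [1 -1 0; 0 1 0; 0 0 1]
T2·T1 = [-7/25 31/25 0; -24/25 17/25 0; 0 0 1]
det M = 1; M⁻¹ = [17/25 -31/25 0; 24/25 -7/25 0; 0 0 1]
M⁻¹ · (159/50, 94/25)ᵀ = (-5/2, 2)ᵀ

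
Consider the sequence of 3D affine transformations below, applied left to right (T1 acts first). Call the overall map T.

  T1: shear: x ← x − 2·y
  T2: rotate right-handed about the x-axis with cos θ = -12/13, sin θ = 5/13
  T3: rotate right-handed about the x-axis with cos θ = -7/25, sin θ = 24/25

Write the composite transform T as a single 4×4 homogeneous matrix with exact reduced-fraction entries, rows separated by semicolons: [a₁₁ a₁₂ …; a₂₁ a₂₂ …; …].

T1 = [1 -2 0 0; 0 1 0 0; 0 0 1 0; 0 0 0 1]
T2·T1 = [1 -2 0 0; 0 -12/13 -5/13 0; 0 5/13 -12/13 0; 0 0 0 1]
T3·…·T1 = [1 -2 0 0; 0 -36/325 323/325 0; 0 -323/325 -36/325 0; 0 0 0 1]

T = [1 -2 0 0; 0 -36/325 323/325 0; 0 -323/325 -36/325 0; 0 0 0 1]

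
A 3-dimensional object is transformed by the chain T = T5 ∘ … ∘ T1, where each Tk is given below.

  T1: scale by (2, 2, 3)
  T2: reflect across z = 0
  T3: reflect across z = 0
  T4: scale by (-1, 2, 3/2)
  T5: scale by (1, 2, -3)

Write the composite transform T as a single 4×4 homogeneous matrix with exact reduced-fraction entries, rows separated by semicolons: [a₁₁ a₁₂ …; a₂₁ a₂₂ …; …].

T = [-2 0 0 0; 0 8 0 0; 0 0 -27/2 0; 0 0 0 1]

T1 = [2 0 0 0; 0 2 0 0; 0 0 3 0; 0 0 0 1]
T2·T1 = [2 0 0 0; 0 2 0 0; 0 0 -3 0; 0 0 0 1]
T3·…·T1 = [2 0 0 0; 0 2 0 0; 0 0 3 0; 0 0 0 1]
T4·…·T1 = [-2 0 0 0; 0 4 0 0; 0 0 9/2 0; 0 0 0 1]
T5·…·T1 = [-2 0 0 0; 0 8 0 0; 0 0 -27/2 0; 0 0 0 1]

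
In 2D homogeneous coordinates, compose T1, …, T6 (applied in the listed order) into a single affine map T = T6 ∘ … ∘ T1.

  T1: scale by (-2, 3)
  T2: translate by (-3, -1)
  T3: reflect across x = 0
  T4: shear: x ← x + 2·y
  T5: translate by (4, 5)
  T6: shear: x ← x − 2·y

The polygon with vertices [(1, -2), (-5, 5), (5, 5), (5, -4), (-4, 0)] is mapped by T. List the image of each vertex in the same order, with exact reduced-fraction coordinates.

image vertices: (-1, -2), (-13, 19), (7, 19), (7, -8), (-11, 4)

T1 scale by (-2, 3): (1, -2) → (-2, -6); (-5, 5) → (10, 15); (5, 5) → (-10, 15); (5, -4) → (-10, -12); (-4, 0) → (8, 0)
T2 translate by (-3, -1): (-2, -6) → (-5, -7); (10, 15) → (7, 14); (-10, 15) → (-13, 14); (-10, -12) → (-13, -13); (8, 0) → (5, -1)
T3 reflect across x = 0: (-5, -7) → (5, -7); (7, 14) → (-7, 14); (-13, 14) → (13, 14); (-13, -13) → (13, -13); (5, -1) → (-5, -1)
T4 shear: x ← x + 2·y: (5, -7) → (-9, -7); (-7, 14) → (21, 14); (13, 14) → (41, 14); (13, -13) → (-13, -13); (-5, -1) → (-7, -1)
T5 translate by (4, 5): (-9, -7) → (-5, -2); (21, 14) → (25, 19); (41, 14) → (45, 19); (-13, -13) → (-9, -8); (-7, -1) → (-3, 4)
T6 shear: x ← x − 2·y: (-5, -2) → (-1, -2); (25, 19) → (-13, 19); (45, 19) → (7, 19); (-9, -8) → (7, -8); (-3, 4) → (-11, 4)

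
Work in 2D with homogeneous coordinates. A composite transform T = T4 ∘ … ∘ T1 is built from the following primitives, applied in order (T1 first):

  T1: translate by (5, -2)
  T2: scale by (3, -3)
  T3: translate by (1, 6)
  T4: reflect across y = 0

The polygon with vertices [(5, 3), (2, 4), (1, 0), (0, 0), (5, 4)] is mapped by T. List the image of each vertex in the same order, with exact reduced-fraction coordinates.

image vertices: (31, -3), (22, 0), (19, -12), (16, -12), (31, 0)

T1 translate by (5, -2): (5, 3) → (10, 1); (2, 4) → (7, 2); (1, 0) → (6, -2); (0, 0) → (5, -2); (5, 4) → (10, 2)
T2 scale by (3, -3): (10, 1) → (30, -3); (7, 2) → (21, -6); (6, -2) → (18, 6); (5, -2) → (15, 6); (10, 2) → (30, -6)
T3 translate by (1, 6): (30, -3) → (31, 3); (21, -6) → (22, 0); (18, 6) → (19, 12); (15, 6) → (16, 12); (30, -6) → (31, 0)
T4 reflect across y = 0: (31, 3) → (31, -3); (22, 0) → (22, 0); (19, 12) → (19, -12); (16, 12) → (16, -12); (31, 0) → (31, 0)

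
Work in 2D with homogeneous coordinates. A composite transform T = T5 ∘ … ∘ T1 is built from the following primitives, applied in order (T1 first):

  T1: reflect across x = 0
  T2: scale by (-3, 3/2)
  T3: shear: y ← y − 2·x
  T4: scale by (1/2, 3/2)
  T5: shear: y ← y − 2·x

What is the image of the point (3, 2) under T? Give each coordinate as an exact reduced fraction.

T1 reflect across x = 0: (3, 2) → (-3, 2)
T2 scale by (-3, 3/2): (-3, 2) → (9, 3)
T3 shear: y ← y − 2·x: (9, 3) → (9, -15)
T4 scale by (1/2, 3/2): (9, -15) → (9/2, -45/2)
T5 shear: y ← y − 2·x: (9/2, -45/2) → (9/2, -63/2)

T(p) = (9/2, -63/2)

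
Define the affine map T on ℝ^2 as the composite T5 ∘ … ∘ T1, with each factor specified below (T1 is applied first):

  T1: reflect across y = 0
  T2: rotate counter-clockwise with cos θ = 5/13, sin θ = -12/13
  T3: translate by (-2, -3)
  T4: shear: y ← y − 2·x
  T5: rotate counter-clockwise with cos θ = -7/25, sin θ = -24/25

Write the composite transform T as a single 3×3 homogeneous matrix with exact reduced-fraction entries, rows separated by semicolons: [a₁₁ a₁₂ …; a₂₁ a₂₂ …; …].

T = [-563/325 108/65 38/25; 34/325 31/65 41/25; 0 0 1]

T1 = [1 0 0; 0 -1 0; 0 0 1]
T2·T1 = [5/13 -12/13 0; -12/13 -5/13 0; 0 0 1]
T3·…·T1 = [5/13 -12/13 -2; -12/13 -5/13 -3; 0 0 1]
T4·…·T1 = [5/13 -12/13 -2; -22/13 19/13 1; 0 0 1]
T5·…·T1 = [-563/325 108/65 38/25; 34/325 31/65 41/25; 0 0 1]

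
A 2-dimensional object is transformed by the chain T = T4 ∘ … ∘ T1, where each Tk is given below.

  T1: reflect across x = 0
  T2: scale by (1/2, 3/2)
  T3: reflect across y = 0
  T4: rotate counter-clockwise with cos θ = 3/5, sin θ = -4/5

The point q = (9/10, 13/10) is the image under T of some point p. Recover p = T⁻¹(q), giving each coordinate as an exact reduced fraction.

T1 = [-1 0 0; 0 1 0; 0 0 1]
T2·T1 = [-1/2 0 0; 0 3/2 0; 0 0 1]
T3·…·T1 = [-1/2 0 0; 0 -3/2 0; 0 0 1]
T4·…·T1 = [-3/10 -6/5 0; 2/5 -9/10 0; 0 0 1]
det M = 3/4; M⁻¹ = [-6/5 8/5 0; -8/15 -2/5 0; 0 0 1]
M⁻¹ · (9/10, 13/10)ᵀ = (1, -1)ᵀ

p = (1, -1)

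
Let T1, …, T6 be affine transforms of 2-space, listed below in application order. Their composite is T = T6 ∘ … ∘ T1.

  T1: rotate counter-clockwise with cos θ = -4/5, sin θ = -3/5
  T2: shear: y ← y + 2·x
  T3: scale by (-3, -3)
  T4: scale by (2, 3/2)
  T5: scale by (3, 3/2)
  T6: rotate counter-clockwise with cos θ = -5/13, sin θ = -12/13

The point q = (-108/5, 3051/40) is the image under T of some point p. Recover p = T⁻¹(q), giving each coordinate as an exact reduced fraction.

p = (-3, 7/4)

T1 = [-4/5 3/5 0; -3/5 -4/5 0; 0 0 1]
T2·T1 = [-4/5 3/5 0; -11/5 2/5 0; 0 0 1]
T3·…·T1 = [12/5 -9/5 0; 33/5 -6/5 0; 0 0 1]
T4·…·T1 = [24/5 -18/5 0; 99/10 -9/5 0; 0 0 1]
T5·…·T1 = [72/5 -54/5 0; 297/20 -27/10 0; 0 0 1]
T6·…·T1 = [531/65 108/65 0; -4941/260 1431/130 0; 0 0 1]
det M = 243/2; M⁻¹ = [53/585 -8/585 0; 61/390 118/1755 0; 0 0 1]
M⁻¹ · (-108/5, 3051/40)ᵀ = (-3, 7/4)ᵀ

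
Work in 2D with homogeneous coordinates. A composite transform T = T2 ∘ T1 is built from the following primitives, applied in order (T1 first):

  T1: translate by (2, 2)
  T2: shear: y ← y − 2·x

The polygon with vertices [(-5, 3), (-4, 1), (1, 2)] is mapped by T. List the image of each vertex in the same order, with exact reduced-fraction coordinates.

image vertices: (-3, 11), (-2, 7), (3, -2)

T1 translate by (2, 2): (-5, 3) → (-3, 5); (-4, 1) → (-2, 3); (1, 2) → (3, 4)
T2 shear: y ← y − 2·x: (-3, 5) → (-3, 11); (-2, 3) → (-2, 7); (3, 4) → (3, -2)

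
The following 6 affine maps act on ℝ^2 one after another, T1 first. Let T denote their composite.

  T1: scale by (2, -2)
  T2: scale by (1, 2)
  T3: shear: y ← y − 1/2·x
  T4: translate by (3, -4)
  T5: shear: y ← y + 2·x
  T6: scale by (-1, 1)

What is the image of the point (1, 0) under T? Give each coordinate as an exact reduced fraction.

T(p) = (-5, 5)

T1 scale by (2, -2): (1, 0) → (2, 0)
T2 scale by (1, 2): (2, 0) → (2, 0)
T3 shear: y ← y − 1/2·x: (2, 0) → (2, -1)
T4 translate by (3, -4): (2, -1) → (5, -5)
T5 shear: y ← y + 2·x: (5, -5) → (5, 5)
T6 scale by (-1, 1): (5, 5) → (-5, 5)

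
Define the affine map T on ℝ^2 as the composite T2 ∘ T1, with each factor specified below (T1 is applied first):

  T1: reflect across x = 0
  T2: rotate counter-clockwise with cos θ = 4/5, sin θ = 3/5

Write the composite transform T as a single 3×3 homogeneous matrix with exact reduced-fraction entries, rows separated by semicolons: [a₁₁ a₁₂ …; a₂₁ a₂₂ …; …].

T1 = [-1 0 0; 0 1 0; 0 0 1]
T2·T1 = [-4/5 -3/5 0; -3/5 4/5 0; 0 0 1]

T = [-4/5 -3/5 0; -3/5 4/5 0; 0 0 1]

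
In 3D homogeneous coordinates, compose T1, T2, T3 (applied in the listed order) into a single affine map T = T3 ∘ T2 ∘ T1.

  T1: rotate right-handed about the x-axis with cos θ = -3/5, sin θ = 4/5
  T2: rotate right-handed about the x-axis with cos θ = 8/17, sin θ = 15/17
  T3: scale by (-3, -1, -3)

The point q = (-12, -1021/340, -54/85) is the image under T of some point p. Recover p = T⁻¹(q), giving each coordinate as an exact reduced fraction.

T1 = [1 0 0 0; 0 -3/5 -4/5 0; 0 4/5 -3/5 0; 0 0 0 1]
T2·T1 = [1 0 0 0; 0 -84/85 13/85 0; 0 -13/85 -84/85 0; 0 0 0 1]
T3·…·T1 = [-3 0 0 0; 0 84/85 -13/85 0; 0 39/85 252/85 0; 0 0 0 1]
det M = -9; M⁻¹ = [-1/3 0 0 0; 0 84/85 13/255 0; 0 -13/85 28/85 0; 0 0 0 1]
M⁻¹ · (-12, -1021/340, -54/85)ᵀ = (4, -3, 1/4)ᵀ

p = (4, -3, 1/4)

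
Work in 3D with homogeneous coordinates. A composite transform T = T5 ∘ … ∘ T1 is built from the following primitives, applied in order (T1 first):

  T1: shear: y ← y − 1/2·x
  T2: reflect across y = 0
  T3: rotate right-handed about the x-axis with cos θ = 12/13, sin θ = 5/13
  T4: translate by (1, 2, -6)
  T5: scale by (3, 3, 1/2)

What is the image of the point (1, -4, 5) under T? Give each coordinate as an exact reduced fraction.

T(p) = (6, 165/13, 9/52)

T1 shear: y ← y − 1/2·x: (1, -4, 5) → (1, -9/2, 5)
T2 reflect across y = 0: (1, -9/2, 5) → (1, 9/2, 5)
T3 rotate right-handed about the x-axis with cos θ = 12/13, sin θ = 5/13: (1, 9/2, 5) → (1, 29/13, 165/26)
T4 translate by (1, 2, -6): (1, 29/13, 165/26) → (2, 55/13, 9/26)
T5 scale by (3, 3, 1/2): (2, 55/13, 9/26) → (6, 165/13, 9/52)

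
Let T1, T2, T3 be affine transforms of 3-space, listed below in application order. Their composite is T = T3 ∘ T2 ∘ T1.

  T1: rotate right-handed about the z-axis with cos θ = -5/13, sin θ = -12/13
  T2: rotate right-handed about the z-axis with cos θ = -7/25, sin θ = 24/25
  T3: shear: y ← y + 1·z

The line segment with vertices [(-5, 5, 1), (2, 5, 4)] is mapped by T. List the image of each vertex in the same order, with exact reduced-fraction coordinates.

T1 rotate right-handed about the z-axis with cos θ = -5/13, sin θ = -12/13: (-5, 5, 1) → (85/13, 35/13, 1); (2, 5, 4) → (50/13, -49/13, 4)
T2 rotate right-handed about the z-axis with cos θ = -7/25, sin θ = 24/25: (85/13, 35/13, 1) → (-287/65, 359/65, 1); (50/13, -49/13, 4) → (826/325, 1543/325, 4)
T3 shear: y ← y + 1·z: (-287/65, 359/65, 1) → (-287/65, 424/65, 1); (826/325, 1543/325, 4) → (826/325, 2843/325, 4)

image vertices: (-287/65, 424/65, 1), (826/325, 2843/325, 4)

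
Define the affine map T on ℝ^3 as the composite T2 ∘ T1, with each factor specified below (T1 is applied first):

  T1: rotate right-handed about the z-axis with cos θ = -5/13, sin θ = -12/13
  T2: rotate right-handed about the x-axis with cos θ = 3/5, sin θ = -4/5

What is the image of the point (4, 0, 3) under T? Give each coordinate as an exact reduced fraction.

T(p) = (-20/13, 12/65, 309/65)

T1 rotate right-handed about the z-axis with cos θ = -5/13, sin θ = -12/13: (4, 0, 3) → (-20/13, -48/13, 3)
T2 rotate right-handed about the x-axis with cos θ = 3/5, sin θ = -4/5: (-20/13, -48/13, 3) → (-20/13, 12/65, 309/65)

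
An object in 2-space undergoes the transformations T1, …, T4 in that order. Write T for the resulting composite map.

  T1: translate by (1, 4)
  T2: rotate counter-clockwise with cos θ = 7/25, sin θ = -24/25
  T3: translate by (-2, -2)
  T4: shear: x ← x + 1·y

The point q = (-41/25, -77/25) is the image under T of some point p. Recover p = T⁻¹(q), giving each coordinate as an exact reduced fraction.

T1 = [1 0 1; 0 1 4; 0 0 1]
T2·T1 = [7/25 24/25 103/25; -24/25 7/25 4/25; 0 0 1]
T3·…·T1 = [7/25 24/25 53/25; -24/25 7/25 -46/25; 0 0 1]
T4·…·T1 = [-17/25 31/25 7/25; -24/25 7/25 -46/25; 0 0 1]
det M = 1; M⁻¹ = [7/25 -31/25 -59/25; 24/25 -17/25 -38/25; 0 0 1]
M⁻¹ · (-41/25, -77/25)ᵀ = (1, -1)ᵀ

p = (1, -1)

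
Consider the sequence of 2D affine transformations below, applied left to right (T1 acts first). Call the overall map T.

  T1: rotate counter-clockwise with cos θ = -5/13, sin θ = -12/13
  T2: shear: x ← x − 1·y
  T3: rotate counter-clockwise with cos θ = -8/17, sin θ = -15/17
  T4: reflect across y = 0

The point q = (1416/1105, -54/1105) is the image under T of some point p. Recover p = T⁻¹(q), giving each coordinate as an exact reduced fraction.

p = (-6/5, 0)

T1 = [-5/13 12/13 0; -12/13 -5/13 0; 0 0 1]
T2·T1 = [7/13 17/13 0; -12/13 -5/13 0; 0 0 1]
T3·…·T1 = [-236/221 -211/221 0; -9/221 -215/221 0; 0 0 1]
T4·…·T1 = [-236/221 -211/221 0; 9/221 215/221 0; 0 0 1]
det M = -1; M⁻¹ = [-215/221 -211/221 0; 9/221 236/221 0; 0 0 1]
M⁻¹ · (1416/1105, -54/1105)ᵀ = (-6/5, 0)ᵀ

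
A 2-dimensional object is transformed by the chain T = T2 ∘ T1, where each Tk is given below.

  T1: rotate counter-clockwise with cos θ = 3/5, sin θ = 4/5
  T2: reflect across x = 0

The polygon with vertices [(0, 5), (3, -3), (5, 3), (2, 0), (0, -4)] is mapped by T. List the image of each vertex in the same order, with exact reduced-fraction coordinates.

T1 rotate counter-clockwise with cos θ = 3/5, sin θ = 4/5: (0, 5) → (-4, 3); (3, -3) → (21/5, 3/5); (5, 3) → (3/5, 29/5); (2, 0) → (6/5, 8/5); (0, -4) → (16/5, -12/5)
T2 reflect across x = 0: (-4, 3) → (4, 3); (21/5, 3/5) → (-21/5, 3/5); (3/5, 29/5) → (-3/5, 29/5); (6/5, 8/5) → (-6/5, 8/5); (16/5, -12/5) → (-16/5, -12/5)

image vertices: (4, 3), (-21/5, 3/5), (-3/5, 29/5), (-6/5, 8/5), (-16/5, -12/5)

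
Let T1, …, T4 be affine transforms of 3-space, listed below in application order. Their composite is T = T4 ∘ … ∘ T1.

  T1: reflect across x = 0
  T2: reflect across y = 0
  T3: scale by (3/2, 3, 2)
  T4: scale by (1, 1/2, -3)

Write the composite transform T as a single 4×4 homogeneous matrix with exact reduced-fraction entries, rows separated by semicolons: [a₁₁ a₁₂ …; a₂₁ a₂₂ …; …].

T1 = [-1 0 0 0; 0 1 0 0; 0 0 1 0; 0 0 0 1]
T2·T1 = [-1 0 0 0; 0 -1 0 0; 0 0 1 0; 0 0 0 1]
T3·…·T1 = [-3/2 0 0 0; 0 -3 0 0; 0 0 2 0; 0 0 0 1]
T4·…·T1 = [-3/2 0 0 0; 0 -3/2 0 0; 0 0 -6 0; 0 0 0 1]

T = [-3/2 0 0 0; 0 -3/2 0 0; 0 0 -6 0; 0 0 0 1]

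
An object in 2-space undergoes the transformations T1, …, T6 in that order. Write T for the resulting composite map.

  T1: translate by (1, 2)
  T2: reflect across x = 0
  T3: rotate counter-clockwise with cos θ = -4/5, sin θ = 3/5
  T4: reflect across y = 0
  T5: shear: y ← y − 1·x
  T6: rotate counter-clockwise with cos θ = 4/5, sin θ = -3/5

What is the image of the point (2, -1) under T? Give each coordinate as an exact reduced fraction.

T(p) = (48/25, -11/25)

T1 translate by (1, 2): (2, -1) → (3, 1)
T2 reflect across x = 0: (3, 1) → (-3, 1)
T3 rotate counter-clockwise with cos θ = -4/5, sin θ = 3/5: (-3, 1) → (9/5, -13/5)
T4 reflect across y = 0: (9/5, -13/5) → (9/5, 13/5)
T5 shear: y ← y − 1·x: (9/5, 13/5) → (9/5, 4/5)
T6 rotate counter-clockwise with cos θ = 4/5, sin θ = -3/5: (9/5, 4/5) → (48/25, -11/25)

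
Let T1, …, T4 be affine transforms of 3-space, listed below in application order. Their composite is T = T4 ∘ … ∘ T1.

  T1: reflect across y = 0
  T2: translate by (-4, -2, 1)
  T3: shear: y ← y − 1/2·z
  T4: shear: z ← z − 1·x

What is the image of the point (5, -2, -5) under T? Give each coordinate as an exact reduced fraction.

T1 reflect across y = 0: (5, -2, -5) → (5, 2, -5)
T2 translate by (-4, -2, 1): (5, 2, -5) → (1, 0, -4)
T3 shear: y ← y − 1/2·z: (1, 0, -4) → (1, 2, -4)
T4 shear: z ← z − 1·x: (1, 2, -4) → (1, 2, -5)

T(p) = (1, 2, -5)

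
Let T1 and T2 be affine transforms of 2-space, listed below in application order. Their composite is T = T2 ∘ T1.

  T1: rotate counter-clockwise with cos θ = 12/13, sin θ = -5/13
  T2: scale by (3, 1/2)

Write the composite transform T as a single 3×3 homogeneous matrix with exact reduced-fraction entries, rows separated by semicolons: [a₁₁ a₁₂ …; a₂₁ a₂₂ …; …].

T1 = [12/13 5/13 0; -5/13 12/13 0; 0 0 1]
T2·T1 = [36/13 15/13 0; -5/26 6/13 0; 0 0 1]

T = [36/13 15/13 0; -5/26 6/13 0; 0 0 1]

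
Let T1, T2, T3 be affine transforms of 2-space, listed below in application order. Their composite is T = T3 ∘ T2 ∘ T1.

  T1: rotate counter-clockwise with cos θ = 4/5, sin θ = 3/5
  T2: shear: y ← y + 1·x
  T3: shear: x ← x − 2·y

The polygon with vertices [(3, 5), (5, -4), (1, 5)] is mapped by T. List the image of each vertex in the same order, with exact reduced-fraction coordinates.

image vertices: (-11, 26/5), (-6, 31/5), (-7, 12/5)

T1 rotate counter-clockwise with cos θ = 4/5, sin θ = 3/5: (3, 5) → (-3/5, 29/5); (5, -4) → (32/5, -1/5); (1, 5) → (-11/5, 23/5)
T2 shear: y ← y + 1·x: (-3/5, 29/5) → (-3/5, 26/5); (32/5, -1/5) → (32/5, 31/5); (-11/5, 23/5) → (-11/5, 12/5)
T3 shear: x ← x − 2·y: (-3/5, 26/5) → (-11, 26/5); (32/5, 31/5) → (-6, 31/5); (-11/5, 12/5) → (-7, 12/5)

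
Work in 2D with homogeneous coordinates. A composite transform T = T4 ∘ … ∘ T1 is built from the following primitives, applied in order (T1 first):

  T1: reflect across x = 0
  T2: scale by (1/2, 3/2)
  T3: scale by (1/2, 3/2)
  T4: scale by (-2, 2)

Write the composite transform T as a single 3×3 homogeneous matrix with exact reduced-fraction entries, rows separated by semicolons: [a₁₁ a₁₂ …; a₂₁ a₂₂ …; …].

T1 = [-1 0 0; 0 1 0; 0 0 1]
T2·T1 = [-1/2 0 0; 0 3/2 0; 0 0 1]
T3·…·T1 = [-1/4 0 0; 0 9/4 0; 0 0 1]
T4·…·T1 = [1/2 0 0; 0 9/2 0; 0 0 1]

T = [1/2 0 0; 0 9/2 0; 0 0 1]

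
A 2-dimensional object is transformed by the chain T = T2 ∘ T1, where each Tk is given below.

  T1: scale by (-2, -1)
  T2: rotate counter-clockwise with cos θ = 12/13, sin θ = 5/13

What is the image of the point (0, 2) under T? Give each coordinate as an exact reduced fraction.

T1 scale by (-2, -1): (0, 2) → (0, -2)
T2 rotate counter-clockwise with cos θ = 12/13, sin θ = 5/13: (0, -2) → (10/13, -24/13)

T(p) = (10/13, -24/13)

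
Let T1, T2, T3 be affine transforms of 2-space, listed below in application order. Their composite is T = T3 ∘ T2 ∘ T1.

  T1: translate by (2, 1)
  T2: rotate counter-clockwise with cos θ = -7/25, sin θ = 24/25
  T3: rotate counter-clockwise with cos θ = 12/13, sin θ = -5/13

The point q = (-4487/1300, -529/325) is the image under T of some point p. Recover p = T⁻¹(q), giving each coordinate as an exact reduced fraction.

p = (-4, 9/4)

T1 = [1 0 2; 0 1 1; 0 0 1]
T2·T1 = [-7/25 -24/25 -38/25; 24/25 -7/25 41/25; 0 0 1]
T3·…·T1 = [36/325 -323/325 -251/325; 323/325 36/325 682/325; 0 0 1]
det M = 1; M⁻¹ = [36/325 323/325 -2; -323/325 36/325 -1; 0 0 1]
M⁻¹ · (-4487/1300, -529/325)ᵀ = (-4, 9/4)ᵀ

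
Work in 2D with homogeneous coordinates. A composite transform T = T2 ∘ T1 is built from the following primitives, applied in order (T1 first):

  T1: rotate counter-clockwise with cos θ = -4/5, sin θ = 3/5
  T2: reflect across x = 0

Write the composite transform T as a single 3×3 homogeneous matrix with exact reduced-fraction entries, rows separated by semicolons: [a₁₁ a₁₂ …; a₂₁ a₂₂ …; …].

T = [4/5 3/5 0; 3/5 -4/5 0; 0 0 1]

T1 = [-4/5 -3/5 0; 3/5 -4/5 0; 0 0 1]
T2·T1 = [4/5 3/5 0; 3/5 -4/5 0; 0 0 1]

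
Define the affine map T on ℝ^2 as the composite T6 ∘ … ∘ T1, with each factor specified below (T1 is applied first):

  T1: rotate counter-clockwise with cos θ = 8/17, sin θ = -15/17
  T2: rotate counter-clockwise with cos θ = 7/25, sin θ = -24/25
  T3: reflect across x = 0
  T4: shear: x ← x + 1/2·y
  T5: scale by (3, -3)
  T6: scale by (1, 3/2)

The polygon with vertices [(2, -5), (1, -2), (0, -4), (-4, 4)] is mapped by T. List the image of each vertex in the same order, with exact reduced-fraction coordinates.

image vertices: (7668/425, -4167/425), (6321/850, -2799/850), (5388/425, -5472/425), (-7254/425, 126/425)

T1 rotate counter-clockwise with cos θ = 8/17, sin θ = -15/17: (2, -5) → (-59/17, -70/17); (1, -2) → (-22/17, -31/17); (0, -4) → (-60/17, -32/17); (-4, 4) → (28/17, 92/17)
T2 rotate counter-clockwise with cos θ = 7/25, sin θ = -24/25: (-59/17, -70/17) → (-2093/425, 926/425); (-22/17, -31/17) → (-898/425, 311/425); (-60/17, -32/17) → (-1188/425, 1216/425); (28/17, 92/17) → (2404/425, -28/425)
T3 reflect across x = 0: (-2093/425, 926/425) → (2093/425, 926/425); (-898/425, 311/425) → (898/425, 311/425); (-1188/425, 1216/425) → (1188/425, 1216/425); (2404/425, -28/425) → (-2404/425, -28/425)
T4 shear: x ← x + 1/2·y: (2093/425, 926/425) → (2556/425, 926/425); (898/425, 311/425) → (2107/850, 311/425); (1188/425, 1216/425) → (1796/425, 1216/425); (-2404/425, -28/425) → (-2418/425, -28/425)
T5 scale by (3, -3): (2556/425, 926/425) → (7668/425, -2778/425); (2107/850, 311/425) → (6321/850, -933/425); (1796/425, 1216/425) → (5388/425, -3648/425); (-2418/425, -28/425) → (-7254/425, 84/425)
T6 scale by (1, 3/2): (7668/425, -2778/425) → (7668/425, -4167/425); (6321/850, -933/425) → (6321/850, -2799/850); (5388/425, -3648/425) → (5388/425, -5472/425); (-7254/425, 84/425) → (-7254/425, 126/425)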